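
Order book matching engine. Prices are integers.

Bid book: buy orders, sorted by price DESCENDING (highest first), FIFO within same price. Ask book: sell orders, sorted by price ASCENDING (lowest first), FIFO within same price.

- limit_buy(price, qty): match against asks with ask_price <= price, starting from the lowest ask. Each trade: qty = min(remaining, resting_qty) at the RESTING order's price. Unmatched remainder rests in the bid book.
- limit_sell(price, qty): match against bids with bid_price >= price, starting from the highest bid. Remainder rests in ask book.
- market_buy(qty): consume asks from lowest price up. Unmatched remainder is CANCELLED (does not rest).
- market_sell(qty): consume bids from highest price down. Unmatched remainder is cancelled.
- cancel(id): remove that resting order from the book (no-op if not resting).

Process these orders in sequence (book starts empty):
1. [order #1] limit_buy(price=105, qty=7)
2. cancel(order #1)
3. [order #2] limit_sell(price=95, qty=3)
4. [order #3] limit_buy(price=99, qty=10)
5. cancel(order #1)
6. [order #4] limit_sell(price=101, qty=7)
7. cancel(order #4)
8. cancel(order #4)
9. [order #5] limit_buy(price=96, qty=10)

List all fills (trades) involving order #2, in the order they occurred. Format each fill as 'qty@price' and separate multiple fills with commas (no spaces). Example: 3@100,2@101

After op 1 [order #1] limit_buy(price=105, qty=7): fills=none; bids=[#1:7@105] asks=[-]
After op 2 cancel(order #1): fills=none; bids=[-] asks=[-]
After op 3 [order #2] limit_sell(price=95, qty=3): fills=none; bids=[-] asks=[#2:3@95]
After op 4 [order #3] limit_buy(price=99, qty=10): fills=#3x#2:3@95; bids=[#3:7@99] asks=[-]
After op 5 cancel(order #1): fills=none; bids=[#3:7@99] asks=[-]
After op 6 [order #4] limit_sell(price=101, qty=7): fills=none; bids=[#3:7@99] asks=[#4:7@101]
After op 7 cancel(order #4): fills=none; bids=[#3:7@99] asks=[-]
After op 8 cancel(order #4): fills=none; bids=[#3:7@99] asks=[-]
After op 9 [order #5] limit_buy(price=96, qty=10): fills=none; bids=[#3:7@99 #5:10@96] asks=[-]

Answer: 3@95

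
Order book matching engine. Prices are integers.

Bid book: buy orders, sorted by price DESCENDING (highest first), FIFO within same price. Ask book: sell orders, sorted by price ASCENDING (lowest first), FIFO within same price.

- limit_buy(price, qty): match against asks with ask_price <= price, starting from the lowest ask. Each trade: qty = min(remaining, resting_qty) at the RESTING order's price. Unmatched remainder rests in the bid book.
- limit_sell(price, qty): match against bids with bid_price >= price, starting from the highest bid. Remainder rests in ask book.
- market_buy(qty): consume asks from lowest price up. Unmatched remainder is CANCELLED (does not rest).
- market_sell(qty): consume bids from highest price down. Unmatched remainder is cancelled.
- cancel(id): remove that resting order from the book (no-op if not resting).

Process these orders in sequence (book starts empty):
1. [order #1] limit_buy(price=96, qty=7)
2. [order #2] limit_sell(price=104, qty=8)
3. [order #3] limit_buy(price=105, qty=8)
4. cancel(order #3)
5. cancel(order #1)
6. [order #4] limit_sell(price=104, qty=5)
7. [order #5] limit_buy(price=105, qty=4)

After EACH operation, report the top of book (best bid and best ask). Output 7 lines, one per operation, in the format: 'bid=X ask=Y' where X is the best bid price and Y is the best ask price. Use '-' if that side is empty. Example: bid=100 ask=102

Answer: bid=96 ask=-
bid=96 ask=104
bid=96 ask=-
bid=96 ask=-
bid=- ask=-
bid=- ask=104
bid=- ask=104

Derivation:
After op 1 [order #1] limit_buy(price=96, qty=7): fills=none; bids=[#1:7@96] asks=[-]
After op 2 [order #2] limit_sell(price=104, qty=8): fills=none; bids=[#1:7@96] asks=[#2:8@104]
After op 3 [order #3] limit_buy(price=105, qty=8): fills=#3x#2:8@104; bids=[#1:7@96] asks=[-]
After op 4 cancel(order #3): fills=none; bids=[#1:7@96] asks=[-]
After op 5 cancel(order #1): fills=none; bids=[-] asks=[-]
After op 6 [order #4] limit_sell(price=104, qty=5): fills=none; bids=[-] asks=[#4:5@104]
After op 7 [order #5] limit_buy(price=105, qty=4): fills=#5x#4:4@104; bids=[-] asks=[#4:1@104]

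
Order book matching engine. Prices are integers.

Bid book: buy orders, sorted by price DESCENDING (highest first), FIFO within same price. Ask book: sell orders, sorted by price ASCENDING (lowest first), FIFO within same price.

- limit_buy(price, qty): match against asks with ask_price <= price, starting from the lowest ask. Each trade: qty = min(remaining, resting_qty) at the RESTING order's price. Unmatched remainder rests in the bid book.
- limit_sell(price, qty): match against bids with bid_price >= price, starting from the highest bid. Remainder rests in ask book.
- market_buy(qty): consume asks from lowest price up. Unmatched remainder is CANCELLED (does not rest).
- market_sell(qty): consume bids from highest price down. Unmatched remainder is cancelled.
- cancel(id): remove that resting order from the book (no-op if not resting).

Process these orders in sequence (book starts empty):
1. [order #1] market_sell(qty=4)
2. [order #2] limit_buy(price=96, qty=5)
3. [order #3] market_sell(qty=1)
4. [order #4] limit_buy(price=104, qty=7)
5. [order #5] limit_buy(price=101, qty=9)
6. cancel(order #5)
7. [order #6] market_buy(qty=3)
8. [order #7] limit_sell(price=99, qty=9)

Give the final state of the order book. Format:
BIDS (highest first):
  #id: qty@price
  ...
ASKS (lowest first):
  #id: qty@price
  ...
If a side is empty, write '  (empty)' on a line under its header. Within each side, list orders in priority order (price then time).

Answer: BIDS (highest first):
  #2: 4@96
ASKS (lowest first):
  #7: 2@99

Derivation:
After op 1 [order #1] market_sell(qty=4): fills=none; bids=[-] asks=[-]
After op 2 [order #2] limit_buy(price=96, qty=5): fills=none; bids=[#2:5@96] asks=[-]
After op 3 [order #3] market_sell(qty=1): fills=#2x#3:1@96; bids=[#2:4@96] asks=[-]
After op 4 [order #4] limit_buy(price=104, qty=7): fills=none; bids=[#4:7@104 #2:4@96] asks=[-]
After op 5 [order #5] limit_buy(price=101, qty=9): fills=none; bids=[#4:7@104 #5:9@101 #2:4@96] asks=[-]
After op 6 cancel(order #5): fills=none; bids=[#4:7@104 #2:4@96] asks=[-]
After op 7 [order #6] market_buy(qty=3): fills=none; bids=[#4:7@104 #2:4@96] asks=[-]
After op 8 [order #7] limit_sell(price=99, qty=9): fills=#4x#7:7@104; bids=[#2:4@96] asks=[#7:2@99]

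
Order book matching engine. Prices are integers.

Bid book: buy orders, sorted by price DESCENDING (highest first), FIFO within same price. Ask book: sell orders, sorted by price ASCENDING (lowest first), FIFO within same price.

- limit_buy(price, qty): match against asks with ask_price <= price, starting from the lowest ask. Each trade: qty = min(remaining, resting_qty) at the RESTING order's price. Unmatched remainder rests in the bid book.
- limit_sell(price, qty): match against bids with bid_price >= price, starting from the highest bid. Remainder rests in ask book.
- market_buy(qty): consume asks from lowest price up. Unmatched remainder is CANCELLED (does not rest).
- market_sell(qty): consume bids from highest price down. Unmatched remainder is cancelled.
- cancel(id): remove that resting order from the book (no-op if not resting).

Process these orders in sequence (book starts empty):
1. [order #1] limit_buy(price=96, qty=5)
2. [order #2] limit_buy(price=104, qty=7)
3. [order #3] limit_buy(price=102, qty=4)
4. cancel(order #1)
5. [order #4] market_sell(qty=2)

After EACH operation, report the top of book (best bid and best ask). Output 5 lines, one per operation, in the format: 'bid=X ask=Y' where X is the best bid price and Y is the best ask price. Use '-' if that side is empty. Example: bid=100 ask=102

After op 1 [order #1] limit_buy(price=96, qty=5): fills=none; bids=[#1:5@96] asks=[-]
After op 2 [order #2] limit_buy(price=104, qty=7): fills=none; bids=[#2:7@104 #1:5@96] asks=[-]
After op 3 [order #3] limit_buy(price=102, qty=4): fills=none; bids=[#2:7@104 #3:4@102 #1:5@96] asks=[-]
After op 4 cancel(order #1): fills=none; bids=[#2:7@104 #3:4@102] asks=[-]
After op 5 [order #4] market_sell(qty=2): fills=#2x#4:2@104; bids=[#2:5@104 #3:4@102] asks=[-]

Answer: bid=96 ask=-
bid=104 ask=-
bid=104 ask=-
bid=104 ask=-
bid=104 ask=-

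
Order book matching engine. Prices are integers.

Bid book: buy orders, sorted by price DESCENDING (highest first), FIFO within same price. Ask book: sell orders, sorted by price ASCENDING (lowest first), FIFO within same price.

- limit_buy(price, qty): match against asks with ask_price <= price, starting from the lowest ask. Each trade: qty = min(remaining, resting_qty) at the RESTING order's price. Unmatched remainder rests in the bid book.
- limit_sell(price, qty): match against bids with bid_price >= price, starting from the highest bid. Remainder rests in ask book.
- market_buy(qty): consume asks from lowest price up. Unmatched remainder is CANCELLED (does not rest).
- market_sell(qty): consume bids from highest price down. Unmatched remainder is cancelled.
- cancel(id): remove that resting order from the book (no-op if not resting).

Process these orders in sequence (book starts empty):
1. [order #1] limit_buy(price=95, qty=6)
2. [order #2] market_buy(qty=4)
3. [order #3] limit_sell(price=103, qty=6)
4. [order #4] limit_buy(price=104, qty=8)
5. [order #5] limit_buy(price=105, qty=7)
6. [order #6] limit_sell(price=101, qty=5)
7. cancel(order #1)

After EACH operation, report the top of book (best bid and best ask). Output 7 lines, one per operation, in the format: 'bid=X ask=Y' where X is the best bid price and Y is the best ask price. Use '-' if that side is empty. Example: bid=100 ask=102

Answer: bid=95 ask=-
bid=95 ask=-
bid=95 ask=103
bid=104 ask=-
bid=105 ask=-
bid=105 ask=-
bid=105 ask=-

Derivation:
After op 1 [order #1] limit_buy(price=95, qty=6): fills=none; bids=[#1:6@95] asks=[-]
After op 2 [order #2] market_buy(qty=4): fills=none; bids=[#1:6@95] asks=[-]
After op 3 [order #3] limit_sell(price=103, qty=6): fills=none; bids=[#1:6@95] asks=[#3:6@103]
After op 4 [order #4] limit_buy(price=104, qty=8): fills=#4x#3:6@103; bids=[#4:2@104 #1:6@95] asks=[-]
After op 5 [order #5] limit_buy(price=105, qty=7): fills=none; bids=[#5:7@105 #4:2@104 #1:6@95] asks=[-]
After op 6 [order #6] limit_sell(price=101, qty=5): fills=#5x#6:5@105; bids=[#5:2@105 #4:2@104 #1:6@95] asks=[-]
After op 7 cancel(order #1): fills=none; bids=[#5:2@105 #4:2@104] asks=[-]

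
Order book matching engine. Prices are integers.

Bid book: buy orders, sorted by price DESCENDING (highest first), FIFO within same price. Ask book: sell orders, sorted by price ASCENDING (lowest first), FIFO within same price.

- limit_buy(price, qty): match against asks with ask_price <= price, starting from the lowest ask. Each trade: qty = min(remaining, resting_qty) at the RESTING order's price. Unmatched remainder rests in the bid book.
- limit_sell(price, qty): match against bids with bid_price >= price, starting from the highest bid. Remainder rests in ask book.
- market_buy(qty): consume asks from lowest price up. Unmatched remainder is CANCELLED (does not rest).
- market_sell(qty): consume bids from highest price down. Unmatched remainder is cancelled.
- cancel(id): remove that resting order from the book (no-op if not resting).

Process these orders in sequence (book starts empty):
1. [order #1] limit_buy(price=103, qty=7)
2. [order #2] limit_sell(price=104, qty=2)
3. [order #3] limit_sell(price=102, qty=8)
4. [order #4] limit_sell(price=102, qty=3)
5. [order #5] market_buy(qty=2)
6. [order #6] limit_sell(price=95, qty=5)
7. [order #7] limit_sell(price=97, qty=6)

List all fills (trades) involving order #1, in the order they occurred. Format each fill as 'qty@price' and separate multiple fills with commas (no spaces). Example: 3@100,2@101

After op 1 [order #1] limit_buy(price=103, qty=7): fills=none; bids=[#1:7@103] asks=[-]
After op 2 [order #2] limit_sell(price=104, qty=2): fills=none; bids=[#1:7@103] asks=[#2:2@104]
After op 3 [order #3] limit_sell(price=102, qty=8): fills=#1x#3:7@103; bids=[-] asks=[#3:1@102 #2:2@104]
After op 4 [order #4] limit_sell(price=102, qty=3): fills=none; bids=[-] asks=[#3:1@102 #4:3@102 #2:2@104]
After op 5 [order #5] market_buy(qty=2): fills=#5x#3:1@102 #5x#4:1@102; bids=[-] asks=[#4:2@102 #2:2@104]
After op 6 [order #6] limit_sell(price=95, qty=5): fills=none; bids=[-] asks=[#6:5@95 #4:2@102 #2:2@104]
After op 7 [order #7] limit_sell(price=97, qty=6): fills=none; bids=[-] asks=[#6:5@95 #7:6@97 #4:2@102 #2:2@104]

Answer: 7@103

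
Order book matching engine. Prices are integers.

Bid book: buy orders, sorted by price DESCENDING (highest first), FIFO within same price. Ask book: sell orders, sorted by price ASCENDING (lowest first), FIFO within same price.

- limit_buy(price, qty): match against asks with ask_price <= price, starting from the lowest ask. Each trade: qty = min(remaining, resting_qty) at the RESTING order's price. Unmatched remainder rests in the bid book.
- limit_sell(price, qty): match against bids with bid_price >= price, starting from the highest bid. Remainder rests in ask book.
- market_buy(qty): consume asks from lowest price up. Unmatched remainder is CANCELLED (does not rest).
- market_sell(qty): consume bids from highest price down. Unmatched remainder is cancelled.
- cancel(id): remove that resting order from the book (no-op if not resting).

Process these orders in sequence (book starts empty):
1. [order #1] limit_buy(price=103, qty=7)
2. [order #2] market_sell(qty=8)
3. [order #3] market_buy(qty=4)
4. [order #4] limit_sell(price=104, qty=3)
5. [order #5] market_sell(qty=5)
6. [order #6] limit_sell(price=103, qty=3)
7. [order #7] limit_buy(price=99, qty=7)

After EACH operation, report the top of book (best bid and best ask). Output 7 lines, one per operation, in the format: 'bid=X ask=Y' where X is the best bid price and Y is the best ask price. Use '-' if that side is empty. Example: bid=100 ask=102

Answer: bid=103 ask=-
bid=- ask=-
bid=- ask=-
bid=- ask=104
bid=- ask=104
bid=- ask=103
bid=99 ask=103

Derivation:
After op 1 [order #1] limit_buy(price=103, qty=7): fills=none; bids=[#1:7@103] asks=[-]
After op 2 [order #2] market_sell(qty=8): fills=#1x#2:7@103; bids=[-] asks=[-]
After op 3 [order #3] market_buy(qty=4): fills=none; bids=[-] asks=[-]
After op 4 [order #4] limit_sell(price=104, qty=3): fills=none; bids=[-] asks=[#4:3@104]
After op 5 [order #5] market_sell(qty=5): fills=none; bids=[-] asks=[#4:3@104]
After op 6 [order #6] limit_sell(price=103, qty=3): fills=none; bids=[-] asks=[#6:3@103 #4:3@104]
After op 7 [order #7] limit_buy(price=99, qty=7): fills=none; bids=[#7:7@99] asks=[#6:3@103 #4:3@104]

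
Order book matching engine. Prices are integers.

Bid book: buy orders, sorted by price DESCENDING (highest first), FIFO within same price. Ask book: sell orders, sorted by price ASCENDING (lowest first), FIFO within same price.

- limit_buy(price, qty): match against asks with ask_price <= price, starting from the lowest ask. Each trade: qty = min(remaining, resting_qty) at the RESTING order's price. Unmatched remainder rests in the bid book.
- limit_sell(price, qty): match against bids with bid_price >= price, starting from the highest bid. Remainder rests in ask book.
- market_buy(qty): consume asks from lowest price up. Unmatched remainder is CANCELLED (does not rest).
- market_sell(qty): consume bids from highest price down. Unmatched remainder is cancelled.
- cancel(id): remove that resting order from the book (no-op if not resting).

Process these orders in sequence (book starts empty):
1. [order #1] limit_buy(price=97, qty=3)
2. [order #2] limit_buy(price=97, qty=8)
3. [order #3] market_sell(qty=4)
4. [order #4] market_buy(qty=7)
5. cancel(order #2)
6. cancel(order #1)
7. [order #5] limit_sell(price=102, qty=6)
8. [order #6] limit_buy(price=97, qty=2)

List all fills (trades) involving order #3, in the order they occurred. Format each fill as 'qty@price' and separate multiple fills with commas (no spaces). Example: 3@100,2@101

After op 1 [order #1] limit_buy(price=97, qty=3): fills=none; bids=[#1:3@97] asks=[-]
After op 2 [order #2] limit_buy(price=97, qty=8): fills=none; bids=[#1:3@97 #2:8@97] asks=[-]
After op 3 [order #3] market_sell(qty=4): fills=#1x#3:3@97 #2x#3:1@97; bids=[#2:7@97] asks=[-]
After op 4 [order #4] market_buy(qty=7): fills=none; bids=[#2:7@97] asks=[-]
After op 5 cancel(order #2): fills=none; bids=[-] asks=[-]
After op 6 cancel(order #1): fills=none; bids=[-] asks=[-]
After op 7 [order #5] limit_sell(price=102, qty=6): fills=none; bids=[-] asks=[#5:6@102]
After op 8 [order #6] limit_buy(price=97, qty=2): fills=none; bids=[#6:2@97] asks=[#5:6@102]

Answer: 3@97,1@97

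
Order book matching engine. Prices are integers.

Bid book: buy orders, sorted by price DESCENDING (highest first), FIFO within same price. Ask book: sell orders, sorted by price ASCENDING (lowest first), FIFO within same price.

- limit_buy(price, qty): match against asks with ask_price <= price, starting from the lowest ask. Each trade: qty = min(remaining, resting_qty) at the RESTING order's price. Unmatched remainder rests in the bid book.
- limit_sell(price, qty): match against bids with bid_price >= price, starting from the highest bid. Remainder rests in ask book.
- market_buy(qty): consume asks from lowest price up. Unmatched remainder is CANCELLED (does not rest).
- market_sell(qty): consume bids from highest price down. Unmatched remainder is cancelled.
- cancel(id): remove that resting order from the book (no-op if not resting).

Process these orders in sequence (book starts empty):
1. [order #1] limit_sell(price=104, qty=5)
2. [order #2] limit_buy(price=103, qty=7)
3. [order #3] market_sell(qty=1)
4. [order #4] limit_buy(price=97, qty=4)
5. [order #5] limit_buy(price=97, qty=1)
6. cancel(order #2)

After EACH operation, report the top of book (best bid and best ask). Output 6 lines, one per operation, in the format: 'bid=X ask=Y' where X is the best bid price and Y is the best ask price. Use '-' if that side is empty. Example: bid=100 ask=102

After op 1 [order #1] limit_sell(price=104, qty=5): fills=none; bids=[-] asks=[#1:5@104]
After op 2 [order #2] limit_buy(price=103, qty=7): fills=none; bids=[#2:7@103] asks=[#1:5@104]
After op 3 [order #3] market_sell(qty=1): fills=#2x#3:1@103; bids=[#2:6@103] asks=[#1:5@104]
After op 4 [order #4] limit_buy(price=97, qty=4): fills=none; bids=[#2:6@103 #4:4@97] asks=[#1:5@104]
After op 5 [order #5] limit_buy(price=97, qty=1): fills=none; bids=[#2:6@103 #4:4@97 #5:1@97] asks=[#1:5@104]
After op 6 cancel(order #2): fills=none; bids=[#4:4@97 #5:1@97] asks=[#1:5@104]

Answer: bid=- ask=104
bid=103 ask=104
bid=103 ask=104
bid=103 ask=104
bid=103 ask=104
bid=97 ask=104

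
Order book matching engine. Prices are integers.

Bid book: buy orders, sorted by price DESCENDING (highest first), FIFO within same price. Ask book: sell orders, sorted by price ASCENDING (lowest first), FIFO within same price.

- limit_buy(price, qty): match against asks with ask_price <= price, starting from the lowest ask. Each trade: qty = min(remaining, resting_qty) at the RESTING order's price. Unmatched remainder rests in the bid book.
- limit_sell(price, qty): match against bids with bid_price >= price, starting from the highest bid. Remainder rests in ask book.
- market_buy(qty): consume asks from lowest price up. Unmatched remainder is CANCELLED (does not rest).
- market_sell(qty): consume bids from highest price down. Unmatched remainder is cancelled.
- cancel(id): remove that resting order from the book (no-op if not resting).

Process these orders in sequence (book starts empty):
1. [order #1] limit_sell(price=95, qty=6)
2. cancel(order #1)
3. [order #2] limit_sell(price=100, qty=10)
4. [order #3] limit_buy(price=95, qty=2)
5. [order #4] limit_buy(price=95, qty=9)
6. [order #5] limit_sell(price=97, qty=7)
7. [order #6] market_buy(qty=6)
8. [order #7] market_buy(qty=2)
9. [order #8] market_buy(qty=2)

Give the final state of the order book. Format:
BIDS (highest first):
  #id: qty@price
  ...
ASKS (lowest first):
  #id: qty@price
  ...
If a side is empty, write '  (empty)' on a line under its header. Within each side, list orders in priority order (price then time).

Answer: BIDS (highest first):
  #3: 2@95
  #4: 9@95
ASKS (lowest first):
  #2: 7@100

Derivation:
After op 1 [order #1] limit_sell(price=95, qty=6): fills=none; bids=[-] asks=[#1:6@95]
After op 2 cancel(order #1): fills=none; bids=[-] asks=[-]
After op 3 [order #2] limit_sell(price=100, qty=10): fills=none; bids=[-] asks=[#2:10@100]
After op 4 [order #3] limit_buy(price=95, qty=2): fills=none; bids=[#3:2@95] asks=[#2:10@100]
After op 5 [order #4] limit_buy(price=95, qty=9): fills=none; bids=[#3:2@95 #4:9@95] asks=[#2:10@100]
After op 6 [order #5] limit_sell(price=97, qty=7): fills=none; bids=[#3:2@95 #4:9@95] asks=[#5:7@97 #2:10@100]
After op 7 [order #6] market_buy(qty=6): fills=#6x#5:6@97; bids=[#3:2@95 #4:9@95] asks=[#5:1@97 #2:10@100]
After op 8 [order #7] market_buy(qty=2): fills=#7x#5:1@97 #7x#2:1@100; bids=[#3:2@95 #4:9@95] asks=[#2:9@100]
After op 9 [order #8] market_buy(qty=2): fills=#8x#2:2@100; bids=[#3:2@95 #4:9@95] asks=[#2:7@100]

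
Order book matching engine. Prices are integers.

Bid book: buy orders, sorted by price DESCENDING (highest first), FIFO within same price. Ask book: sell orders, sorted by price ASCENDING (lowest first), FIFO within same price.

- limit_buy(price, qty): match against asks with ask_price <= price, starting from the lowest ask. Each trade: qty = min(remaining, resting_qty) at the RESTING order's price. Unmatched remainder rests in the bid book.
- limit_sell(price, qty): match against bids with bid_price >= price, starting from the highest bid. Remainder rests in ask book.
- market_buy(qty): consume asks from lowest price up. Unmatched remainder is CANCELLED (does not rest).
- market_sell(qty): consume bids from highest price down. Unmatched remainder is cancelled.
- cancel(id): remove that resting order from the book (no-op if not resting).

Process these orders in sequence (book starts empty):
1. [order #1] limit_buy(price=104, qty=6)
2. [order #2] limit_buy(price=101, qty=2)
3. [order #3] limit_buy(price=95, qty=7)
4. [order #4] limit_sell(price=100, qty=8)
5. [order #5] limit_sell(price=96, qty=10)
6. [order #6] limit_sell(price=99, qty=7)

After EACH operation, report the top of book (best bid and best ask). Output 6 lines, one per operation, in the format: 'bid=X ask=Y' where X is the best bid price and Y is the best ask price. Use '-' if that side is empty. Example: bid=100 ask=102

After op 1 [order #1] limit_buy(price=104, qty=6): fills=none; bids=[#1:6@104] asks=[-]
After op 2 [order #2] limit_buy(price=101, qty=2): fills=none; bids=[#1:6@104 #2:2@101] asks=[-]
After op 3 [order #3] limit_buy(price=95, qty=7): fills=none; bids=[#1:6@104 #2:2@101 #3:7@95] asks=[-]
After op 4 [order #4] limit_sell(price=100, qty=8): fills=#1x#4:6@104 #2x#4:2@101; bids=[#3:7@95] asks=[-]
After op 5 [order #5] limit_sell(price=96, qty=10): fills=none; bids=[#3:7@95] asks=[#5:10@96]
After op 6 [order #6] limit_sell(price=99, qty=7): fills=none; bids=[#3:7@95] asks=[#5:10@96 #6:7@99]

Answer: bid=104 ask=-
bid=104 ask=-
bid=104 ask=-
bid=95 ask=-
bid=95 ask=96
bid=95 ask=96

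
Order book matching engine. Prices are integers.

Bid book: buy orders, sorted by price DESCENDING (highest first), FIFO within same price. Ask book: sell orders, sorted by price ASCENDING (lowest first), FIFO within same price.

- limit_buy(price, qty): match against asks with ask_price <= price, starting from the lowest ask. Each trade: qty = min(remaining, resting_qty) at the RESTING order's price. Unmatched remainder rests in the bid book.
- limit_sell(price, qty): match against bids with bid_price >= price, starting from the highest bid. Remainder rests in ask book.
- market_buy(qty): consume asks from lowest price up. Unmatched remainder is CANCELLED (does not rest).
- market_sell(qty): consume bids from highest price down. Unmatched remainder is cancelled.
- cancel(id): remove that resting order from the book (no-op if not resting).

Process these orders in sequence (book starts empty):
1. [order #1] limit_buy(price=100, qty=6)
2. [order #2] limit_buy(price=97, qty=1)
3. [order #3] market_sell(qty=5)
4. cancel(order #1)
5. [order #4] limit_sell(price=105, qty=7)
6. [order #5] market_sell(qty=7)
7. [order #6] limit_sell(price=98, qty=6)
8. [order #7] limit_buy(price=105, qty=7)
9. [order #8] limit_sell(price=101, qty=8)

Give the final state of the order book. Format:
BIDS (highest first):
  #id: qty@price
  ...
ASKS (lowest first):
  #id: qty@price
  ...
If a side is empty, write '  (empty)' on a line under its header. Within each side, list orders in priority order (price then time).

After op 1 [order #1] limit_buy(price=100, qty=6): fills=none; bids=[#1:6@100] asks=[-]
After op 2 [order #2] limit_buy(price=97, qty=1): fills=none; bids=[#1:6@100 #2:1@97] asks=[-]
After op 3 [order #3] market_sell(qty=5): fills=#1x#3:5@100; bids=[#1:1@100 #2:1@97] asks=[-]
After op 4 cancel(order #1): fills=none; bids=[#2:1@97] asks=[-]
After op 5 [order #4] limit_sell(price=105, qty=7): fills=none; bids=[#2:1@97] asks=[#4:7@105]
After op 6 [order #5] market_sell(qty=7): fills=#2x#5:1@97; bids=[-] asks=[#4:7@105]
After op 7 [order #6] limit_sell(price=98, qty=6): fills=none; bids=[-] asks=[#6:6@98 #4:7@105]
After op 8 [order #7] limit_buy(price=105, qty=7): fills=#7x#6:6@98 #7x#4:1@105; bids=[-] asks=[#4:6@105]
After op 9 [order #8] limit_sell(price=101, qty=8): fills=none; bids=[-] asks=[#8:8@101 #4:6@105]

Answer: BIDS (highest first):
  (empty)
ASKS (lowest first):
  #8: 8@101
  #4: 6@105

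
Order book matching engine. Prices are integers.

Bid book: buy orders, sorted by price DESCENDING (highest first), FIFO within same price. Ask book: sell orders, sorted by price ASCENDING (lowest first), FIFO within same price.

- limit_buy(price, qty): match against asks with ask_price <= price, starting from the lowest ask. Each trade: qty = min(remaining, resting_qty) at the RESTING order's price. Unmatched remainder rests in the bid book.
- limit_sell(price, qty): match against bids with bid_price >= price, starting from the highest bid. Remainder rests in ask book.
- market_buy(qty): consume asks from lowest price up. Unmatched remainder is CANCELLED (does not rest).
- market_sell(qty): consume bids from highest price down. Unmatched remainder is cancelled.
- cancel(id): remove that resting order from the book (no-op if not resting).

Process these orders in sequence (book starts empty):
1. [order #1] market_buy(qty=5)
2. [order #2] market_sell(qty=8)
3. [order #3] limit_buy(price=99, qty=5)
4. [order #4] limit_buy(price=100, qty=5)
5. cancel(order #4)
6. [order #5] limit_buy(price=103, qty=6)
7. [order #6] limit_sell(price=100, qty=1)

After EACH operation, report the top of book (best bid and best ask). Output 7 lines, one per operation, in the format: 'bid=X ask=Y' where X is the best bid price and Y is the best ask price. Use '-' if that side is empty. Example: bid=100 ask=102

After op 1 [order #1] market_buy(qty=5): fills=none; bids=[-] asks=[-]
After op 2 [order #2] market_sell(qty=8): fills=none; bids=[-] asks=[-]
After op 3 [order #3] limit_buy(price=99, qty=5): fills=none; bids=[#3:5@99] asks=[-]
After op 4 [order #4] limit_buy(price=100, qty=5): fills=none; bids=[#4:5@100 #3:5@99] asks=[-]
After op 5 cancel(order #4): fills=none; bids=[#3:5@99] asks=[-]
After op 6 [order #5] limit_buy(price=103, qty=6): fills=none; bids=[#5:6@103 #3:5@99] asks=[-]
After op 7 [order #6] limit_sell(price=100, qty=1): fills=#5x#6:1@103; bids=[#5:5@103 #3:5@99] asks=[-]

Answer: bid=- ask=-
bid=- ask=-
bid=99 ask=-
bid=100 ask=-
bid=99 ask=-
bid=103 ask=-
bid=103 ask=-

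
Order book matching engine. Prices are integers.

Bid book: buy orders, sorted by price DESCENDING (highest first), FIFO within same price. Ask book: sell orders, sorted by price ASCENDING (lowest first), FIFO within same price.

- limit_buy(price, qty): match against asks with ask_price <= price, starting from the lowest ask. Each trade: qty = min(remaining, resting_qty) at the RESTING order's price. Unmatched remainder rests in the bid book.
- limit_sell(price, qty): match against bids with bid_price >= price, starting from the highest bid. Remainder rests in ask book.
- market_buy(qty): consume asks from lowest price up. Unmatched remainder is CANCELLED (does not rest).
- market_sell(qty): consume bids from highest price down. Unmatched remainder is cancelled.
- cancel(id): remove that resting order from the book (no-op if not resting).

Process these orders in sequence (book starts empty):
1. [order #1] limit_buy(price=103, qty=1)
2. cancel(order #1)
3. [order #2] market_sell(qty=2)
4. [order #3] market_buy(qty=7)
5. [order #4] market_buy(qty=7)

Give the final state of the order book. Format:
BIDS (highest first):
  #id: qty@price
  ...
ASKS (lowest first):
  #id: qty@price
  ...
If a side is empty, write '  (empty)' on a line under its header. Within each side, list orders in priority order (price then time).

Answer: BIDS (highest first):
  (empty)
ASKS (lowest first):
  (empty)

Derivation:
After op 1 [order #1] limit_buy(price=103, qty=1): fills=none; bids=[#1:1@103] asks=[-]
After op 2 cancel(order #1): fills=none; bids=[-] asks=[-]
After op 3 [order #2] market_sell(qty=2): fills=none; bids=[-] asks=[-]
After op 4 [order #3] market_buy(qty=7): fills=none; bids=[-] asks=[-]
After op 5 [order #4] market_buy(qty=7): fills=none; bids=[-] asks=[-]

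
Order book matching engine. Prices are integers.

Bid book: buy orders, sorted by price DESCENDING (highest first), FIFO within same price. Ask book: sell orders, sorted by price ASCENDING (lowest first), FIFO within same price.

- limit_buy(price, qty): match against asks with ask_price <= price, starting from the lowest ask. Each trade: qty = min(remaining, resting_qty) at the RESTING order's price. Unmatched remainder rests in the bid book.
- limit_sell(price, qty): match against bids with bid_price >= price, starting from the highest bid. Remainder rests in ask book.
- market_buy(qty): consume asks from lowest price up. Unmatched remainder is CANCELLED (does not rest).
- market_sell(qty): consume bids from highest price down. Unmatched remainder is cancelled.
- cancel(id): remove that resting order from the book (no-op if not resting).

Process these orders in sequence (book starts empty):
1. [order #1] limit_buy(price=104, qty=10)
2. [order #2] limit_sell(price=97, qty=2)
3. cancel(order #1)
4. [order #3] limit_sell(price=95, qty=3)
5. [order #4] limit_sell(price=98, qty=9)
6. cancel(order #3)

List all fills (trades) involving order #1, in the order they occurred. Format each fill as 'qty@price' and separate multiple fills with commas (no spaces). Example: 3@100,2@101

After op 1 [order #1] limit_buy(price=104, qty=10): fills=none; bids=[#1:10@104] asks=[-]
After op 2 [order #2] limit_sell(price=97, qty=2): fills=#1x#2:2@104; bids=[#1:8@104] asks=[-]
After op 3 cancel(order #1): fills=none; bids=[-] asks=[-]
After op 4 [order #3] limit_sell(price=95, qty=3): fills=none; bids=[-] asks=[#3:3@95]
After op 5 [order #4] limit_sell(price=98, qty=9): fills=none; bids=[-] asks=[#3:3@95 #4:9@98]
After op 6 cancel(order #3): fills=none; bids=[-] asks=[#4:9@98]

Answer: 2@104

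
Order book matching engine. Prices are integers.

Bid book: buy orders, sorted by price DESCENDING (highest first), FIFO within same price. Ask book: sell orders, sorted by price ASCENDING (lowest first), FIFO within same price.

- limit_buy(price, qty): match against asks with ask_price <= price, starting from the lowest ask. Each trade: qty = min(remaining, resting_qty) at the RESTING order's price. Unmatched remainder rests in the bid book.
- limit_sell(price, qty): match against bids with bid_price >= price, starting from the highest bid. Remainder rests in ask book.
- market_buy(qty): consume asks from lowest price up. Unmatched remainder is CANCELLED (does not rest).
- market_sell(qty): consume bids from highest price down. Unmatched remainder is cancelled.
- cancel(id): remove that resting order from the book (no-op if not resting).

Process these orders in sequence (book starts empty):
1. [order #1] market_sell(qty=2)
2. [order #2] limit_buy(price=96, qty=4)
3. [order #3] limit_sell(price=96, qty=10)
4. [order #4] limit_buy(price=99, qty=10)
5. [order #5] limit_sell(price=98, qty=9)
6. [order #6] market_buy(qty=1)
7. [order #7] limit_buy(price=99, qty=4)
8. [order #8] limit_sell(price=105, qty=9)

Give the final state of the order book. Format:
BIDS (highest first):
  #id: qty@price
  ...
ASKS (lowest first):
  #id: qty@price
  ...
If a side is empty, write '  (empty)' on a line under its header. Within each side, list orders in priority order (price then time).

After op 1 [order #1] market_sell(qty=2): fills=none; bids=[-] asks=[-]
After op 2 [order #2] limit_buy(price=96, qty=4): fills=none; bids=[#2:4@96] asks=[-]
After op 3 [order #3] limit_sell(price=96, qty=10): fills=#2x#3:4@96; bids=[-] asks=[#3:6@96]
After op 4 [order #4] limit_buy(price=99, qty=10): fills=#4x#3:6@96; bids=[#4:4@99] asks=[-]
After op 5 [order #5] limit_sell(price=98, qty=9): fills=#4x#5:4@99; bids=[-] asks=[#5:5@98]
After op 6 [order #6] market_buy(qty=1): fills=#6x#5:1@98; bids=[-] asks=[#5:4@98]
After op 7 [order #7] limit_buy(price=99, qty=4): fills=#7x#5:4@98; bids=[-] asks=[-]
After op 8 [order #8] limit_sell(price=105, qty=9): fills=none; bids=[-] asks=[#8:9@105]

Answer: BIDS (highest first):
  (empty)
ASKS (lowest first):
  #8: 9@105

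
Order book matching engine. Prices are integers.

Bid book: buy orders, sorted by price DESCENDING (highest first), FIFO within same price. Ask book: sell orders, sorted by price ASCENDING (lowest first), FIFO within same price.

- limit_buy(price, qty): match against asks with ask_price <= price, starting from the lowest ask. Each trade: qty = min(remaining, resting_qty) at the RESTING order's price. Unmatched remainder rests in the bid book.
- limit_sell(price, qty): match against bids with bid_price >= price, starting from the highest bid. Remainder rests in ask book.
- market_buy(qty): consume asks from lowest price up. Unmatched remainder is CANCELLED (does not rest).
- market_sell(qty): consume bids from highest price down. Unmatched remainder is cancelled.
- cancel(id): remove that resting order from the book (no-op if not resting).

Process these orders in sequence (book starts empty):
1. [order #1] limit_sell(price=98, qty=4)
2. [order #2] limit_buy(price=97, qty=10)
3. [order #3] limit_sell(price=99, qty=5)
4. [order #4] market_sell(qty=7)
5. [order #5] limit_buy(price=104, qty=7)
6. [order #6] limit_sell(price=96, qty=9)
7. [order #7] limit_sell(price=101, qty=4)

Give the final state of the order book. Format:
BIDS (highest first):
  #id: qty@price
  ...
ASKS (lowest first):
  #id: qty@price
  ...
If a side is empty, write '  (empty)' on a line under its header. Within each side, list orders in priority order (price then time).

Answer: BIDS (highest first):
  (empty)
ASKS (lowest first):
  #6: 6@96
  #3: 2@99
  #7: 4@101

Derivation:
After op 1 [order #1] limit_sell(price=98, qty=4): fills=none; bids=[-] asks=[#1:4@98]
After op 2 [order #2] limit_buy(price=97, qty=10): fills=none; bids=[#2:10@97] asks=[#1:4@98]
After op 3 [order #3] limit_sell(price=99, qty=5): fills=none; bids=[#2:10@97] asks=[#1:4@98 #3:5@99]
After op 4 [order #4] market_sell(qty=7): fills=#2x#4:7@97; bids=[#2:3@97] asks=[#1:4@98 #3:5@99]
After op 5 [order #5] limit_buy(price=104, qty=7): fills=#5x#1:4@98 #5x#3:3@99; bids=[#2:3@97] asks=[#3:2@99]
After op 6 [order #6] limit_sell(price=96, qty=9): fills=#2x#6:3@97; bids=[-] asks=[#6:6@96 #3:2@99]
After op 7 [order #7] limit_sell(price=101, qty=4): fills=none; bids=[-] asks=[#6:6@96 #3:2@99 #7:4@101]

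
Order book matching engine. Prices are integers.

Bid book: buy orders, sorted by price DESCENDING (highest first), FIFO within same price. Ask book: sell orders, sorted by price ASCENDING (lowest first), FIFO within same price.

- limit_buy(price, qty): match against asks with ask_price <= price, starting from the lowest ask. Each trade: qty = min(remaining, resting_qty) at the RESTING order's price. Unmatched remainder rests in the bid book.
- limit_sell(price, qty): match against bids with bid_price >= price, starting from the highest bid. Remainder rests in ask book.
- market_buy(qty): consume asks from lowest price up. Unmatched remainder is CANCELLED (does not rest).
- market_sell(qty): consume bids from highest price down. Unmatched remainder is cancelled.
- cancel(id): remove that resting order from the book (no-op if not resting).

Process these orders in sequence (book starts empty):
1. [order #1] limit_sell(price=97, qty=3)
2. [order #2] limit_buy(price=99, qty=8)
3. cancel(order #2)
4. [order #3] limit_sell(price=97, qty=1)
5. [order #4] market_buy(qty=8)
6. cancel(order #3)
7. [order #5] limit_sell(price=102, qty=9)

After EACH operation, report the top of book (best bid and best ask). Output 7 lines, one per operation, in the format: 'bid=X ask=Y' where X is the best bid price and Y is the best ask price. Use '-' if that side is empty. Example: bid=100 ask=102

Answer: bid=- ask=97
bid=99 ask=-
bid=- ask=-
bid=- ask=97
bid=- ask=-
bid=- ask=-
bid=- ask=102

Derivation:
After op 1 [order #1] limit_sell(price=97, qty=3): fills=none; bids=[-] asks=[#1:3@97]
After op 2 [order #2] limit_buy(price=99, qty=8): fills=#2x#1:3@97; bids=[#2:5@99] asks=[-]
After op 3 cancel(order #2): fills=none; bids=[-] asks=[-]
After op 4 [order #3] limit_sell(price=97, qty=1): fills=none; bids=[-] asks=[#3:1@97]
After op 5 [order #4] market_buy(qty=8): fills=#4x#3:1@97; bids=[-] asks=[-]
After op 6 cancel(order #3): fills=none; bids=[-] asks=[-]
After op 7 [order #5] limit_sell(price=102, qty=9): fills=none; bids=[-] asks=[#5:9@102]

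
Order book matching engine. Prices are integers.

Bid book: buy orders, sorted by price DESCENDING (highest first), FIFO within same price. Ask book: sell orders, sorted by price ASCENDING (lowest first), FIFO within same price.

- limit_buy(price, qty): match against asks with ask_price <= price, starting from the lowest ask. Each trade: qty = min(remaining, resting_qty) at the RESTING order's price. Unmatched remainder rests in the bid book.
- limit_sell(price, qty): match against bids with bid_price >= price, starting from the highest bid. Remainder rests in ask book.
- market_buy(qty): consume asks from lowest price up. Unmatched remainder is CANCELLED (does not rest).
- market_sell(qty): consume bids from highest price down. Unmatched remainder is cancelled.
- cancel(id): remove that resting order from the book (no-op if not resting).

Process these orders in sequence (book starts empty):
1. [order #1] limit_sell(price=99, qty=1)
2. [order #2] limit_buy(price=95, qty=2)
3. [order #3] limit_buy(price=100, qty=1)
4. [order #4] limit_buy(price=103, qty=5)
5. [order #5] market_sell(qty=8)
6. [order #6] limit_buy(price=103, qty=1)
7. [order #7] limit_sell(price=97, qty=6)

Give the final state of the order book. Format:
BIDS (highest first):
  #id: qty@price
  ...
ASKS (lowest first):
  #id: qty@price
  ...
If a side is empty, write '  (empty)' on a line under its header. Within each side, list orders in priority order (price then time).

After op 1 [order #1] limit_sell(price=99, qty=1): fills=none; bids=[-] asks=[#1:1@99]
After op 2 [order #2] limit_buy(price=95, qty=2): fills=none; bids=[#2:2@95] asks=[#1:1@99]
After op 3 [order #3] limit_buy(price=100, qty=1): fills=#3x#1:1@99; bids=[#2:2@95] asks=[-]
After op 4 [order #4] limit_buy(price=103, qty=5): fills=none; bids=[#4:5@103 #2:2@95] asks=[-]
After op 5 [order #5] market_sell(qty=8): fills=#4x#5:5@103 #2x#5:2@95; bids=[-] asks=[-]
After op 6 [order #6] limit_buy(price=103, qty=1): fills=none; bids=[#6:1@103] asks=[-]
After op 7 [order #7] limit_sell(price=97, qty=6): fills=#6x#7:1@103; bids=[-] asks=[#7:5@97]

Answer: BIDS (highest first):
  (empty)
ASKS (lowest first):
  #7: 5@97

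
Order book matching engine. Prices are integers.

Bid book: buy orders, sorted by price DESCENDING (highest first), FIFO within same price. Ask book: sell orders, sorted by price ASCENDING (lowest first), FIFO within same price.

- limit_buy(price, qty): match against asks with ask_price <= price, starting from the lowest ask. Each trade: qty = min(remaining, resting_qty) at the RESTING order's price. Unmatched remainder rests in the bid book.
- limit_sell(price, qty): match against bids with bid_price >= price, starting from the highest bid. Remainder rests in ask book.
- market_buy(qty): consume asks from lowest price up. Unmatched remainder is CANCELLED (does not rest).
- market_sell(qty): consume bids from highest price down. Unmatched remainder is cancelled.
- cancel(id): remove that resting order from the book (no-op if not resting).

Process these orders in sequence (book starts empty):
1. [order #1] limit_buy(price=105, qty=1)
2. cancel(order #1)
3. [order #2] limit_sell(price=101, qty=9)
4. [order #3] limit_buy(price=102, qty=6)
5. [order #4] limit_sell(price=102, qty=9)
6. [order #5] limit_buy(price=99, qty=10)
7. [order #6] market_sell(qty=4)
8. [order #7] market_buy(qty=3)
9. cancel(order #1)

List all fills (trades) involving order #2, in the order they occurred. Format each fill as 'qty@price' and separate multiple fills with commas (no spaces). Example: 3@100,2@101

After op 1 [order #1] limit_buy(price=105, qty=1): fills=none; bids=[#1:1@105] asks=[-]
After op 2 cancel(order #1): fills=none; bids=[-] asks=[-]
After op 3 [order #2] limit_sell(price=101, qty=9): fills=none; bids=[-] asks=[#2:9@101]
After op 4 [order #3] limit_buy(price=102, qty=6): fills=#3x#2:6@101; bids=[-] asks=[#2:3@101]
After op 5 [order #4] limit_sell(price=102, qty=9): fills=none; bids=[-] asks=[#2:3@101 #4:9@102]
After op 6 [order #5] limit_buy(price=99, qty=10): fills=none; bids=[#5:10@99] asks=[#2:3@101 #4:9@102]
After op 7 [order #6] market_sell(qty=4): fills=#5x#6:4@99; bids=[#5:6@99] asks=[#2:3@101 #4:9@102]
After op 8 [order #7] market_buy(qty=3): fills=#7x#2:3@101; bids=[#5:6@99] asks=[#4:9@102]
After op 9 cancel(order #1): fills=none; bids=[#5:6@99] asks=[#4:9@102]

Answer: 6@101,3@101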